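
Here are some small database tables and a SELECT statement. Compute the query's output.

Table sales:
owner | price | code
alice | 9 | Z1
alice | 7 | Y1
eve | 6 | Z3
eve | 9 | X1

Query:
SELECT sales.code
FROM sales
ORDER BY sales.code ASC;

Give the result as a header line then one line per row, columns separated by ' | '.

After SELECT (4 rows):
sales.code
Z1
Y1
Z3
X1
After ORDER BY (4 rows):
sales.code
X1
Y1
Z1
Z3

== RESULT ==
sales.code
X1
Y1
Z1
Z3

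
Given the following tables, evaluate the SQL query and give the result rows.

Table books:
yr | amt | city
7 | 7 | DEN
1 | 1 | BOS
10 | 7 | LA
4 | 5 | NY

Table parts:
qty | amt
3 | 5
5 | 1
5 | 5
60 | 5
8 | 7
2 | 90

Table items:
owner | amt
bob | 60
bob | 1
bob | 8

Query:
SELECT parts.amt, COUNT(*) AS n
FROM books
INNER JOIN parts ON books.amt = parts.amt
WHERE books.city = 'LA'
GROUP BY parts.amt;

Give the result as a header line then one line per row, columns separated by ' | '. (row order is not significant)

After JOIN parts (6 rows):
books.yr | books.amt | books.city | parts.qty | parts.amt
7 | 7 | DEN | 8 | 7
1 | 1 | BOS | 5 | 1
10 | 7 | LA | 8 | 7
4 | 5 | NY | 3 | 5
4 | 5 | NY | 5 | 5
4 | 5 | NY | 60 | 5
After WHERE (1 rows):
books.yr | books.amt | books.city | parts.qty | parts.amt
10 | 7 | LA | 8 | 7
After GROUP BY (1 rows):
parts.amt | n
7 | 1

== RESULT ==
parts.amt | n
7 | 1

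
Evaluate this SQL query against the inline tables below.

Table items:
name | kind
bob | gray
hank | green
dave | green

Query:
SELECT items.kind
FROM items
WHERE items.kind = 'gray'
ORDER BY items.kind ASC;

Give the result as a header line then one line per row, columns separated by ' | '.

== RESULT ==
items.kind
gray

Derivation:
After WHERE (1 rows):
items.name | items.kind
bob | gray
After SELECT (1 rows):
items.kind
gray
After ORDER BY (1 rows):
items.kind
gray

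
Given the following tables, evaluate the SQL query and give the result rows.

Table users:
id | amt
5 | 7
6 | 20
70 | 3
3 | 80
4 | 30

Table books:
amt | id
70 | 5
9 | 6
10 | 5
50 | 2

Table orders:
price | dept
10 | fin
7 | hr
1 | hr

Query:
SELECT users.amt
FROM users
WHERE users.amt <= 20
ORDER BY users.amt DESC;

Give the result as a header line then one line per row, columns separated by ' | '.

After WHERE (3 rows):
users.id | users.amt
5 | 7
6 | 20
70 | 3
After SELECT (3 rows):
users.amt
7
20
3
After ORDER BY (3 rows):
users.amt
20
7
3

== RESULT ==
users.amt
20
7
3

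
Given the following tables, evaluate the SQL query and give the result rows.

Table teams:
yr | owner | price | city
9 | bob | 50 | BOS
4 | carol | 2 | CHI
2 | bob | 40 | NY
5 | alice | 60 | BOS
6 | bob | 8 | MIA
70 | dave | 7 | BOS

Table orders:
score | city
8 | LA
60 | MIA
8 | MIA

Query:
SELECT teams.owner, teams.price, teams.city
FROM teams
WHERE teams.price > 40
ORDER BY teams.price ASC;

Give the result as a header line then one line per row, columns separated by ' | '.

After WHERE (2 rows):
teams.yr | teams.owner | teams.price | teams.city
9 | bob | 50 | BOS
5 | alice | 60 | BOS
After SELECT (2 rows):
teams.owner | teams.price | teams.city
bob | 50 | BOS
alice | 60 | BOS
After ORDER BY (2 rows):
teams.owner | teams.price | teams.city
bob | 50 | BOS
alice | 60 | BOS

== RESULT ==
teams.owner | teams.price | teams.city
bob | 50 | BOS
alice | 60 | BOS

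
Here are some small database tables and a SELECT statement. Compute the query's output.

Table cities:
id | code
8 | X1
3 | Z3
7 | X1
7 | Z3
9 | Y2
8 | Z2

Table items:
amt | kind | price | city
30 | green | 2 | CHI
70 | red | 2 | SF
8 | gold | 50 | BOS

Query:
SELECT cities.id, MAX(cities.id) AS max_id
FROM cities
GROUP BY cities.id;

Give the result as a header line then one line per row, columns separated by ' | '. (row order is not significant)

After GROUP BY (4 rows):
cities.id | max_id
8 | 8
3 | 3
7 | 7
9 | 9

== RESULT ==
cities.id | max_id
8 | 8
3 | 3
7 | 7
9 | 9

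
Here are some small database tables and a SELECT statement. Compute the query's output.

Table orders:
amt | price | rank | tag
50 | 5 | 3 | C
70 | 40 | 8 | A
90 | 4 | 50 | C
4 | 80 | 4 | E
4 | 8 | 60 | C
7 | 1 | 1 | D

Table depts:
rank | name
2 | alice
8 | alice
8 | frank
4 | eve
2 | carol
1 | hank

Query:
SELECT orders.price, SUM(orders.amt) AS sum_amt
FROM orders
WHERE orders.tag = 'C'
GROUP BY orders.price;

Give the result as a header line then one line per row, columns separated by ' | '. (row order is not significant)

== RESULT ==
orders.price | sum_amt
5 | 50
4 | 90
8 | 4

Derivation:
After WHERE (3 rows):
orders.amt | orders.price | orders.rank | orders.tag
50 | 5 | 3 | C
90 | 4 | 50 | C
4 | 8 | 60 | C
After GROUP BY (3 rows):
orders.price | sum_amt
5 | 50
4 | 90
8 | 4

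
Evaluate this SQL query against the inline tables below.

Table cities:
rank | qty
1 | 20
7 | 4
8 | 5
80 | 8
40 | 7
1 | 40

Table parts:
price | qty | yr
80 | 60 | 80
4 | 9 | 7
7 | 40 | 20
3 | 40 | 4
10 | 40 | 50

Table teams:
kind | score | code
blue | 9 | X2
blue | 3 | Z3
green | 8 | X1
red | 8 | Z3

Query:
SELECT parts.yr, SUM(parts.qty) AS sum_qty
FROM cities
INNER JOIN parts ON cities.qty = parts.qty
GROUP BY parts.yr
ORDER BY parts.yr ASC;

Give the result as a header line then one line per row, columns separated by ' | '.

== RESULT ==
parts.yr | sum_qty
4 | 40
20 | 40
50 | 40

Derivation:
After JOIN parts (3 rows):
cities.rank | cities.qty | parts.price | parts.qty | parts.yr
1 | 40 | 7 | 40 | 20
1 | 40 | 3 | 40 | 4
1 | 40 | 10 | 40 | 50
After GROUP BY (3 rows):
parts.yr | sum_qty
20 | 40
4 | 40
50 | 40
After ORDER BY (3 rows):
parts.yr | sum_qty
4 | 40
20 | 40
50 | 40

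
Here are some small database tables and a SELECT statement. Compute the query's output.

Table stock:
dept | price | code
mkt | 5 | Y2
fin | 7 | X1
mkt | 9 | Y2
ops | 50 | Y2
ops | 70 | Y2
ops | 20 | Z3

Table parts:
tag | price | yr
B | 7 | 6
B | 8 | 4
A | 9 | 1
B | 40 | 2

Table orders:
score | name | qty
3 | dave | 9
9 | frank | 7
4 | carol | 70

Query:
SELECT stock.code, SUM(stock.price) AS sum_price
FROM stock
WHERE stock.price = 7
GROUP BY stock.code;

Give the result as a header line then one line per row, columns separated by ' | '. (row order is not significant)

== RESULT ==
stock.code | sum_price
X1 | 7

Derivation:
After WHERE (1 rows):
stock.dept | stock.price | stock.code
fin | 7 | X1
After GROUP BY (1 rows):
stock.code | sum_price
X1 | 7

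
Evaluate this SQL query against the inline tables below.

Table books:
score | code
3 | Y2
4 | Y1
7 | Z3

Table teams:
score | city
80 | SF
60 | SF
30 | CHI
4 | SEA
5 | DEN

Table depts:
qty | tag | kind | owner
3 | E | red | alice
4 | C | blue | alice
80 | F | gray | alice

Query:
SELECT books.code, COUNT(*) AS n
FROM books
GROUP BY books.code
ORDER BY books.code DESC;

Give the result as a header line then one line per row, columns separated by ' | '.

After GROUP BY (3 rows):
books.code | n
Y2 | 1
Y1 | 1
Z3 | 1
After ORDER BY (3 rows):
books.code | n
Z3 | 1
Y2 | 1
Y1 | 1

== RESULT ==
books.code | n
Z3 | 1
Y2 | 1
Y1 | 1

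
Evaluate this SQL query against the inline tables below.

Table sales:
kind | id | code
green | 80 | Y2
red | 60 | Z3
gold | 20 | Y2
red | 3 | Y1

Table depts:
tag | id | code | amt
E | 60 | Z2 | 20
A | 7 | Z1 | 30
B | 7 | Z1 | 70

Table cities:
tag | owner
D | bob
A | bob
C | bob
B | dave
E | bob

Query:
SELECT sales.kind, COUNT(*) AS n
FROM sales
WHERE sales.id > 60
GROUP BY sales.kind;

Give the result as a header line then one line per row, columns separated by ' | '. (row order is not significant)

After WHERE (1 rows):
sales.kind | sales.id | sales.code
green | 80 | Y2
After GROUP BY (1 rows):
sales.kind | n
green | 1

== RESULT ==
sales.kind | n
green | 1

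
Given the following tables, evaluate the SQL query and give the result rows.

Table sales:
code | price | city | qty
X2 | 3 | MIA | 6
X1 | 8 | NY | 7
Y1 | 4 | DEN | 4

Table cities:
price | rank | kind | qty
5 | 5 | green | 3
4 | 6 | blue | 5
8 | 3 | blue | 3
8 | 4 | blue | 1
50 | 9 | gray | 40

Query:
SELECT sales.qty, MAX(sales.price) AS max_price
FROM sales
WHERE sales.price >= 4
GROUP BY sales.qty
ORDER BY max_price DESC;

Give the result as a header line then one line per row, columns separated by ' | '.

After WHERE (2 rows):
sales.code | sales.price | sales.city | sales.qty
X1 | 8 | NY | 7
Y1 | 4 | DEN | 4
After GROUP BY (2 rows):
sales.qty | max_price
7 | 8
4 | 4
After ORDER BY (2 rows):
sales.qty | max_price
7 | 8
4 | 4

== RESULT ==
sales.qty | max_price
7 | 8
4 | 4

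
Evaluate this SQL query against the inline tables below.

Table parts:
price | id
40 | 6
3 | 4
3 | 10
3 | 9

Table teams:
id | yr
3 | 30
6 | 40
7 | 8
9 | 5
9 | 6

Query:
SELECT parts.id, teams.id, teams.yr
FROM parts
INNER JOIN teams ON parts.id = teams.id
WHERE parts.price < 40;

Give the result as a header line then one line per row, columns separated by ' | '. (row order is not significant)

== RESULT ==
parts.id | teams.id | teams.yr
9 | 9 | 5
9 | 9 | 6

Derivation:
After JOIN teams (3 rows):
parts.price | parts.id | teams.id | teams.yr
40 | 6 | 6 | 40
3 | 9 | 9 | 5
3 | 9 | 9 | 6
After WHERE (2 rows):
parts.price | parts.id | teams.id | teams.yr
3 | 9 | 9 | 5
3 | 9 | 9 | 6
After SELECT (2 rows):
parts.id | teams.id | teams.yr
9 | 9 | 5
9 | 9 | 6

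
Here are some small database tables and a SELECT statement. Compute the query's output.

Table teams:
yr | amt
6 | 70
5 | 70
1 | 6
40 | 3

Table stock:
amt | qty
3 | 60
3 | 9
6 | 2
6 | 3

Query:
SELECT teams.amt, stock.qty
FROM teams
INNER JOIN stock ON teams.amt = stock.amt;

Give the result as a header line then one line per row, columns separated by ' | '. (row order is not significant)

After JOIN stock (4 rows):
teams.yr | teams.amt | stock.amt | stock.qty
1 | 6 | 6 | 2
1 | 6 | 6 | 3
40 | 3 | 3 | 60
40 | 3 | 3 | 9
After SELECT (4 rows):
teams.amt | stock.qty
6 | 2
6 | 3
3 | 60
3 | 9

== RESULT ==
teams.amt | stock.qty
6 | 2
6 | 3
3 | 60
3 | 9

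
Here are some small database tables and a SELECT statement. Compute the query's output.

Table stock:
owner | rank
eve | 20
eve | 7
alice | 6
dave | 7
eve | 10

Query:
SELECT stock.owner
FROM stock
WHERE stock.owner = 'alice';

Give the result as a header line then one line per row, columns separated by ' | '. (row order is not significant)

After WHERE (1 rows):
stock.owner | stock.rank
alice | 6
After SELECT (1 rows):
stock.owner
alice

== RESULT ==
stock.owner
alice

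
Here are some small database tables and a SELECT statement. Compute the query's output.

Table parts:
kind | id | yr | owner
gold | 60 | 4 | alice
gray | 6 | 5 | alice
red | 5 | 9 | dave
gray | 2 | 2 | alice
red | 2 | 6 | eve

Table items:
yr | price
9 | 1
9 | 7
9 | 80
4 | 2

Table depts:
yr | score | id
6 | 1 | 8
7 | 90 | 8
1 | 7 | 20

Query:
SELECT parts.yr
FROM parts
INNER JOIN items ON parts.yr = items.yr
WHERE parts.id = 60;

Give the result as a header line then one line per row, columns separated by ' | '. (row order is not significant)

== RESULT ==
parts.yr
4

Derivation:
After JOIN items (4 rows):
parts.kind | parts.id | parts.yr | parts.owner | items.yr | items.price
gold | 60 | 4 | alice | 4 | 2
red | 5 | 9 | dave | 9 | 1
red | 5 | 9 | dave | 9 | 7
red | 5 | 9 | dave | 9 | 80
After WHERE (1 rows):
parts.kind | parts.id | parts.yr | parts.owner | items.yr | items.price
gold | 60 | 4 | alice | 4 | 2
After SELECT (1 rows):
parts.yr
4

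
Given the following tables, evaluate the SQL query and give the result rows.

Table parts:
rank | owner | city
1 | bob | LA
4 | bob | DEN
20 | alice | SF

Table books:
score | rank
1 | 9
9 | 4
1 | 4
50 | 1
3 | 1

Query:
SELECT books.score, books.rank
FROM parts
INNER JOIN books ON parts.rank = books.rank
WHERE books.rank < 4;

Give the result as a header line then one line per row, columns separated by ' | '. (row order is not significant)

After JOIN books (4 rows):
parts.rank | parts.owner | parts.city | books.score | books.rank
1 | bob | LA | 50 | 1
1 | bob | LA | 3 | 1
4 | bob | DEN | 9 | 4
4 | bob | DEN | 1 | 4
After WHERE (2 rows):
parts.rank | parts.owner | parts.city | books.score | books.rank
1 | bob | LA | 50 | 1
1 | bob | LA | 3 | 1
After SELECT (2 rows):
books.score | books.rank
50 | 1
3 | 1

== RESULT ==
books.score | books.rank
50 | 1
3 | 1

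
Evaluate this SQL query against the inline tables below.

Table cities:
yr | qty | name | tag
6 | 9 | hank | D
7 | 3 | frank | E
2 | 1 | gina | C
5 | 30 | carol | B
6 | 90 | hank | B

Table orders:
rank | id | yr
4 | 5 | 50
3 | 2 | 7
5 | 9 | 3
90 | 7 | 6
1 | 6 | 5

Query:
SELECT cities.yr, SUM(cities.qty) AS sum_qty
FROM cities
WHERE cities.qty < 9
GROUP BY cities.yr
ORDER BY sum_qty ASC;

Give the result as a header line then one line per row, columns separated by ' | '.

== RESULT ==
cities.yr | sum_qty
2 | 1
7 | 3

Derivation:
After WHERE (2 rows):
cities.yr | cities.qty | cities.name | cities.tag
7 | 3 | frank | E
2 | 1 | gina | C
After GROUP BY (2 rows):
cities.yr | sum_qty
7 | 3
2 | 1
After ORDER BY (2 rows):
cities.yr | sum_qty
2 | 1
7 | 3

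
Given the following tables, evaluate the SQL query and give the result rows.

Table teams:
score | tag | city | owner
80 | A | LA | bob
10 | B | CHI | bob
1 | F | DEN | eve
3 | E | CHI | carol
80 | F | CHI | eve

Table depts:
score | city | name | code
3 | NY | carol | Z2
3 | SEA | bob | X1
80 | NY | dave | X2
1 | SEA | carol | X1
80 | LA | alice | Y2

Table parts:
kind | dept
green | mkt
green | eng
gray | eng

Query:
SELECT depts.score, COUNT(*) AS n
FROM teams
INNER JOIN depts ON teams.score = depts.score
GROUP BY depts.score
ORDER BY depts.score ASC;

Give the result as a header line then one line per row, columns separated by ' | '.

After JOIN depts (7 rows):
teams.score | teams.tag | teams.city | teams.owner | depts.score | depts.city | depts.name | depts.code
80 | A | LA | bob | 80 | NY | dave | X2
80 | A | LA | bob | 80 | LA | alice | Y2
1 | F | DEN | eve | 1 | SEA | carol | X1
3 | E | CHI | carol | 3 | NY | carol | Z2
3 | E | CHI | carol | 3 | SEA | bob | X1
80 | F | CHI | eve | 80 | NY | dave | X2
80 | F | CHI | eve | 80 | LA | alice | Y2
After GROUP BY (3 rows):
depts.score | n
80 | 4
1 | 1
3 | 2
After ORDER BY (3 rows):
depts.score | n
1 | 1
3 | 2
80 | 4

== RESULT ==
depts.score | n
1 | 1
3 | 2
80 | 4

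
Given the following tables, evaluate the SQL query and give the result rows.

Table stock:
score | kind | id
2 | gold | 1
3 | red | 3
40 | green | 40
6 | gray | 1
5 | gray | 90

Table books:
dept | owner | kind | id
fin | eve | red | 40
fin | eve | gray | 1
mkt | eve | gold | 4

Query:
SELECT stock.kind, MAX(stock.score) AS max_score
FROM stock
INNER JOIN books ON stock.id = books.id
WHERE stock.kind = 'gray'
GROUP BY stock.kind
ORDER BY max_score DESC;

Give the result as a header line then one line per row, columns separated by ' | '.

== RESULT ==
stock.kind | max_score
gray | 6

Derivation:
After JOIN books (3 rows):
stock.score | stock.kind | stock.id | books.dept | books.owner | books.kind | books.id
2 | gold | 1 | fin | eve | gray | 1
40 | green | 40 | fin | eve | red | 40
6 | gray | 1 | fin | eve | gray | 1
After WHERE (1 rows):
stock.score | stock.kind | stock.id | books.dept | books.owner | books.kind | books.id
6 | gray | 1 | fin | eve | gray | 1
After GROUP BY (1 rows):
stock.kind | max_score
gray | 6
After ORDER BY (1 rows):
stock.kind | max_score
gray | 6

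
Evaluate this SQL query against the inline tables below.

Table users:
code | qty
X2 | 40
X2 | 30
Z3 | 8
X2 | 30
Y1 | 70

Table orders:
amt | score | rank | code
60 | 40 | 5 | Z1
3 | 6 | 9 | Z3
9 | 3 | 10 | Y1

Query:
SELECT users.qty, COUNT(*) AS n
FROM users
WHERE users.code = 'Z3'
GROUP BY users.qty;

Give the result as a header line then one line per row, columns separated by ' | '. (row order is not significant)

== RESULT ==
users.qty | n
8 | 1

Derivation:
After WHERE (1 rows):
users.code | users.qty
Z3 | 8
After GROUP BY (1 rows):
users.qty | n
8 | 1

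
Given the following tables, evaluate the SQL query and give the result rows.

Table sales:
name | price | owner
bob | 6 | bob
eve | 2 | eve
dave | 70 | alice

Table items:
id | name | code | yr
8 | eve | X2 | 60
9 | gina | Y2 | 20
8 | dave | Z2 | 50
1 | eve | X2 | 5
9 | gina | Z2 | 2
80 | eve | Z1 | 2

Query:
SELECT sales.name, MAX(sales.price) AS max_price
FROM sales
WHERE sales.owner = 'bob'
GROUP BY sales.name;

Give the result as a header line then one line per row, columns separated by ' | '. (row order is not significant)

== RESULT ==
sales.name | max_price
bob | 6

Derivation:
After WHERE (1 rows):
sales.name | sales.price | sales.owner
bob | 6 | bob
After GROUP BY (1 rows):
sales.name | max_price
bob | 6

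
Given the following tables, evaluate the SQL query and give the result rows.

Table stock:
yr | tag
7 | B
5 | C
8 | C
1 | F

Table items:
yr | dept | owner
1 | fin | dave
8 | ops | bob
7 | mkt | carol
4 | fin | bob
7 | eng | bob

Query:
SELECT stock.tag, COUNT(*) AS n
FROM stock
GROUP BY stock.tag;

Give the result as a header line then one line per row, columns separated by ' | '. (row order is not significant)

== RESULT ==
stock.tag | n
B | 1
C | 2
F | 1

Derivation:
After GROUP BY (3 rows):
stock.tag | n
B | 1
C | 2
F | 1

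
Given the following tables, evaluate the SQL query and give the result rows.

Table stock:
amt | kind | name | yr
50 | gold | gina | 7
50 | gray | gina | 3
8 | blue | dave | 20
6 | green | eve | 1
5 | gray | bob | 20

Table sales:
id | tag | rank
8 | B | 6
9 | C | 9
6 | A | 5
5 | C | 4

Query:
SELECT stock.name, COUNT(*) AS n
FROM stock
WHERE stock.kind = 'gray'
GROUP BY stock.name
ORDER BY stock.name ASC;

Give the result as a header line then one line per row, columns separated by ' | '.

== RESULT ==
stock.name | n
bob | 1
gina | 1

Derivation:
After WHERE (2 rows):
stock.amt | stock.kind | stock.name | stock.yr
50 | gray | gina | 3
5 | gray | bob | 20
After GROUP BY (2 rows):
stock.name | n
gina | 1
bob | 1
After ORDER BY (2 rows):
stock.name | n
bob | 1
gina | 1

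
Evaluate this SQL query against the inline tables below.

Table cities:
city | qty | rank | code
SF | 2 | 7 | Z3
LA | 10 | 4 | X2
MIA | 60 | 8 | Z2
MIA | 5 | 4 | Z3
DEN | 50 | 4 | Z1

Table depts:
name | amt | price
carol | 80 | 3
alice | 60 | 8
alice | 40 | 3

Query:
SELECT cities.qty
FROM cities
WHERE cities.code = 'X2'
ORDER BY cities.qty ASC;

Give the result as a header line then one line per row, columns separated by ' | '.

After WHERE (1 rows):
cities.city | cities.qty | cities.rank | cities.code
LA | 10 | 4 | X2
After SELECT (1 rows):
cities.qty
10
After ORDER BY (1 rows):
cities.qty
10

== RESULT ==
cities.qty
10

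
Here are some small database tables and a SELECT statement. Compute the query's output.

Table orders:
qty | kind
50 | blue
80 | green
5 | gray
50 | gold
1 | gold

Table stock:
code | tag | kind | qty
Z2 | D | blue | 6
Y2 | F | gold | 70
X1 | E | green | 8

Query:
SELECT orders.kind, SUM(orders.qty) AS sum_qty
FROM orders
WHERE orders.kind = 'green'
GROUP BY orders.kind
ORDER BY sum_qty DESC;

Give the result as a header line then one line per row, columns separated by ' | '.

== RESULT ==
orders.kind | sum_qty
green | 80

Derivation:
After WHERE (1 rows):
orders.qty | orders.kind
80 | green
After GROUP BY (1 rows):
orders.kind | sum_qty
green | 80
After ORDER BY (1 rows):
orders.kind | sum_qty
green | 80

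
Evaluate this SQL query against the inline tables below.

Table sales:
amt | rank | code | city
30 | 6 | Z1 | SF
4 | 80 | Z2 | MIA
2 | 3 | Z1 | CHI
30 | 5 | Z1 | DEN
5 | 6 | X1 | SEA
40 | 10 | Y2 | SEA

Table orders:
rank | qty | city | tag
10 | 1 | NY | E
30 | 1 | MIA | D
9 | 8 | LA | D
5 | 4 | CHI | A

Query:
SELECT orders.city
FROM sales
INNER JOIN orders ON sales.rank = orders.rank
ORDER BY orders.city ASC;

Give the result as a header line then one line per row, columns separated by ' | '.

== RESULT ==
orders.city
CHI
NY

Derivation:
After JOIN orders (2 rows):
sales.amt | sales.rank | sales.code | sales.city | orders.rank | orders.qty | orders.city | orders.tag
30 | 5 | Z1 | DEN | 5 | 4 | CHI | A
40 | 10 | Y2 | SEA | 10 | 1 | NY | E
After SELECT (2 rows):
orders.city
CHI
NY
After ORDER BY (2 rows):
orders.city
CHI
NY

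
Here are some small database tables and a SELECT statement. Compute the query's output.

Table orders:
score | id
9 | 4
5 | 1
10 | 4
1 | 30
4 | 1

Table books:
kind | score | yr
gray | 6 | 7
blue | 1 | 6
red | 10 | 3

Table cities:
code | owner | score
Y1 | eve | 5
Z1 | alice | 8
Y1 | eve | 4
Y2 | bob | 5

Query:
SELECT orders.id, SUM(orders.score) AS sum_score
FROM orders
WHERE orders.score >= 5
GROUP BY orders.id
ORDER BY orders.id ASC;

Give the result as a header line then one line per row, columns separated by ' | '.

== RESULT ==
orders.id | sum_score
1 | 5
4 | 19

Derivation:
After WHERE (3 rows):
orders.score | orders.id
9 | 4
5 | 1
10 | 4
After GROUP BY (2 rows):
orders.id | sum_score
4 | 19
1 | 5
After ORDER BY (2 rows):
orders.id | sum_score
1 | 5
4 | 19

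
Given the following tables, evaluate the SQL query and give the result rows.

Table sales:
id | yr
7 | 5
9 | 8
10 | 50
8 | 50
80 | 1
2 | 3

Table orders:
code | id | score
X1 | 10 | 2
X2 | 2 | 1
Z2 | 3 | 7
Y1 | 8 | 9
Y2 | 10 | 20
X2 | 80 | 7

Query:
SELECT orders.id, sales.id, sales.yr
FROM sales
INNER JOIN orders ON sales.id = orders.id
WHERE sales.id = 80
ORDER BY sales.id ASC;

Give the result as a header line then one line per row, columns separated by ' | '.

== RESULT ==
orders.id | sales.id | sales.yr
80 | 80 | 1

Derivation:
After JOIN orders (5 rows):
sales.id | sales.yr | orders.code | orders.id | orders.score
10 | 50 | X1 | 10 | 2
10 | 50 | Y2 | 10 | 20
8 | 50 | Y1 | 8 | 9
80 | 1 | X2 | 80 | 7
2 | 3 | X2 | 2 | 1
After WHERE (1 rows):
sales.id | sales.yr | orders.code | orders.id | orders.score
80 | 1 | X2 | 80 | 7
After SELECT (1 rows):
orders.id | sales.id | sales.yr
80 | 80 | 1
After ORDER BY (1 rows):
orders.id | sales.id | sales.yr
80 | 80 | 1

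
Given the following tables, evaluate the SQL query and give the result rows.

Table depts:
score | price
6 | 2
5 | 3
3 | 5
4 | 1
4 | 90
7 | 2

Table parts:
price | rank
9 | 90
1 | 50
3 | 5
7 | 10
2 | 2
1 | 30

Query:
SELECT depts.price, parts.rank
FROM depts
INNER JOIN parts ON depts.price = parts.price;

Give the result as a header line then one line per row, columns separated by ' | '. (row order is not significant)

After JOIN parts (5 rows):
depts.score | depts.price | parts.price | parts.rank
6 | 2 | 2 | 2
5 | 3 | 3 | 5
4 | 1 | 1 | 50
4 | 1 | 1 | 30
7 | 2 | 2 | 2
After SELECT (5 rows):
depts.price | parts.rank
2 | 2
3 | 5
1 | 50
1 | 30
2 | 2

== RESULT ==
depts.price | parts.rank
2 | 2
3 | 5
1 | 50
1 | 30
2 | 2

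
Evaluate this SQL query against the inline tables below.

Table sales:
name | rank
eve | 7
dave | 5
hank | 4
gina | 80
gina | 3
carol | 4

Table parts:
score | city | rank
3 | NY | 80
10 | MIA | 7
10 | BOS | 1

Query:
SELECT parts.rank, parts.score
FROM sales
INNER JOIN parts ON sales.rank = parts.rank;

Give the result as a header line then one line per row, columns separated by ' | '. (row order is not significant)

After JOIN parts (2 rows):
sales.name | sales.rank | parts.score | parts.city | parts.rank
eve | 7 | 10 | MIA | 7
gina | 80 | 3 | NY | 80
After SELECT (2 rows):
parts.rank | parts.score
7 | 10
80 | 3

== RESULT ==
parts.rank | parts.score
7 | 10
80 | 3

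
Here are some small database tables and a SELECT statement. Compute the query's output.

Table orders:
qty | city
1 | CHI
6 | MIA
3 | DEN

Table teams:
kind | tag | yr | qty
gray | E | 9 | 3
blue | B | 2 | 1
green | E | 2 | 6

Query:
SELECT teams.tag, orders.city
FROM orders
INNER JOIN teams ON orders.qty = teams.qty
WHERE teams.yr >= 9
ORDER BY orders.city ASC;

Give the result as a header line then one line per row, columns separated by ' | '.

After JOIN teams (3 rows):
orders.qty | orders.city | teams.kind | teams.tag | teams.yr | teams.qty
1 | CHI | blue | B | 2 | 1
6 | MIA | green | E | 2 | 6
3 | DEN | gray | E | 9 | 3
After WHERE (1 rows):
orders.qty | orders.city | teams.kind | teams.tag | teams.yr | teams.qty
3 | DEN | gray | E | 9 | 3
After SELECT (1 rows):
teams.tag | orders.city
E | DEN
After ORDER BY (1 rows):
teams.tag | orders.city
E | DEN

== RESULT ==
teams.tag | orders.city
E | DEN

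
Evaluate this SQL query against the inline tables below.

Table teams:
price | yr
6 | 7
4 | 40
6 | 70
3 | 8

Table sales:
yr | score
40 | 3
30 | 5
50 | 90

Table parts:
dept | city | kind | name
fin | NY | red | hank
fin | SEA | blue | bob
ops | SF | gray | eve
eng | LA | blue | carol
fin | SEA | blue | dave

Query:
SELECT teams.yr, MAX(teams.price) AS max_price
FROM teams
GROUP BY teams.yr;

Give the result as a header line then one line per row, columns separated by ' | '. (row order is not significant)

== RESULT ==
teams.yr | max_price
7 | 6
40 | 4
70 | 6
8 | 3

Derivation:
After GROUP BY (4 rows):
teams.yr | max_price
7 | 6
40 | 4
70 | 6
8 | 3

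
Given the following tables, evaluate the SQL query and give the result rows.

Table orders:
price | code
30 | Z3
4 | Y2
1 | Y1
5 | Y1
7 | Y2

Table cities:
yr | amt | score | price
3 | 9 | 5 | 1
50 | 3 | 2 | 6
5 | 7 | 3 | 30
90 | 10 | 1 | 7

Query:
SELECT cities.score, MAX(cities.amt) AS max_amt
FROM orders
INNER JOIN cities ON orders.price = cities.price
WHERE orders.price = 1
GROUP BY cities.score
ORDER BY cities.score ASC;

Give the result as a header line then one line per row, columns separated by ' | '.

After JOIN cities (3 rows):
orders.price | orders.code | cities.yr | cities.amt | cities.score | cities.price
30 | Z3 | 5 | 7 | 3 | 30
1 | Y1 | 3 | 9 | 5 | 1
7 | Y2 | 90 | 10 | 1 | 7
After WHERE (1 rows):
orders.price | orders.code | cities.yr | cities.amt | cities.score | cities.price
1 | Y1 | 3 | 9 | 5 | 1
After GROUP BY (1 rows):
cities.score | max_amt
5 | 9
After ORDER BY (1 rows):
cities.score | max_amt
5 | 9

== RESULT ==
cities.score | max_amt
5 | 9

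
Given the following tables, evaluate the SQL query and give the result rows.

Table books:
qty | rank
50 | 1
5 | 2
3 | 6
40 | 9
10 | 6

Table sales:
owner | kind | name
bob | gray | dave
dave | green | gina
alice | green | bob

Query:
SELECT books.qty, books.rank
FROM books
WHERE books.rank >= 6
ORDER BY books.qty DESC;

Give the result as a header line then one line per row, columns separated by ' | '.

After WHERE (3 rows):
books.qty | books.rank
3 | 6
40 | 9
10 | 6
After SELECT (3 rows):
books.qty | books.rank
3 | 6
40 | 9
10 | 6
After ORDER BY (3 rows):
books.qty | books.rank
40 | 9
10 | 6
3 | 6

== RESULT ==
books.qty | books.rank
40 | 9
10 | 6
3 | 6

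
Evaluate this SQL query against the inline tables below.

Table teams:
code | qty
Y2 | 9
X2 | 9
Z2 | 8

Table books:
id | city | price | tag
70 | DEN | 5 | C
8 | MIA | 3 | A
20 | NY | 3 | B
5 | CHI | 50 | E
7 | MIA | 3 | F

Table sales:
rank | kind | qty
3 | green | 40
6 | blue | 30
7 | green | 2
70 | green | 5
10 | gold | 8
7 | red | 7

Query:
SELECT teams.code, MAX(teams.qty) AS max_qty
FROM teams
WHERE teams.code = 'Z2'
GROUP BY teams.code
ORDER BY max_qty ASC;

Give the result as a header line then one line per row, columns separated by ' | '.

== RESULT ==
teams.code | max_qty
Z2 | 8

Derivation:
After WHERE (1 rows):
teams.code | teams.qty
Z2 | 8
After GROUP BY (1 rows):
teams.code | max_qty
Z2 | 8
After ORDER BY (1 rows):
teams.code | max_qty
Z2 | 8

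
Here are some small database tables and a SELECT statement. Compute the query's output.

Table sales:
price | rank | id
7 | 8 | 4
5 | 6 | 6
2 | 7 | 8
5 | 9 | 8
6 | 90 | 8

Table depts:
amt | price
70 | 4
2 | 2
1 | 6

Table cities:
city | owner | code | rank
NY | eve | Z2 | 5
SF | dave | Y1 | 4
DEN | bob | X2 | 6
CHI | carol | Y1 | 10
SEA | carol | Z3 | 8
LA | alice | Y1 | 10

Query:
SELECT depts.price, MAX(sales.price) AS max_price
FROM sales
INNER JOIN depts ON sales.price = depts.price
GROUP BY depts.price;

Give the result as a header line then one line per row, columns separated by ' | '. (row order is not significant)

== RESULT ==
depts.price | max_price
2 | 2
6 | 6

Derivation:
After JOIN depts (2 rows):
sales.price | sales.rank | sales.id | depts.amt | depts.price
2 | 7 | 8 | 2 | 2
6 | 90 | 8 | 1 | 6
After GROUP BY (2 rows):
depts.price | max_price
2 | 2
6 | 6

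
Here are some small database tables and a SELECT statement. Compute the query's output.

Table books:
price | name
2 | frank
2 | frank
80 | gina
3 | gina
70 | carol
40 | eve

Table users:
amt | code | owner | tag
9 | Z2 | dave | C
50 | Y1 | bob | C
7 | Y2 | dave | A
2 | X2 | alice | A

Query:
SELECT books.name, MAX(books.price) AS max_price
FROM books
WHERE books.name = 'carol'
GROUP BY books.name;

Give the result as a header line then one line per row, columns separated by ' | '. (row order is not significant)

== RESULT ==
books.name | max_price
carol | 70

Derivation:
After WHERE (1 rows):
books.price | books.name
70 | carol
After GROUP BY (1 rows):
books.name | max_price
carol | 70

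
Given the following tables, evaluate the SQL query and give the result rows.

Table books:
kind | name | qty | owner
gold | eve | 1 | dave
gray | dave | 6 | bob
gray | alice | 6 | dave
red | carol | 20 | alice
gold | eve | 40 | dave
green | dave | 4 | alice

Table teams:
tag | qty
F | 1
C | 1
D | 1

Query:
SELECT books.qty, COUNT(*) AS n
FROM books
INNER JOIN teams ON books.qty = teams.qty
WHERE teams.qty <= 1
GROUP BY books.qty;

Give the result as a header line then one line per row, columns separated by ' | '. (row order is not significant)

After JOIN teams (3 rows):
books.kind | books.name | books.qty | books.owner | teams.tag | teams.qty
gold | eve | 1 | dave | F | 1
gold | eve | 1 | dave | C | 1
gold | eve | 1 | dave | D | 1
After WHERE (3 rows):
books.kind | books.name | books.qty | books.owner | teams.tag | teams.qty
gold | eve | 1 | dave | F | 1
gold | eve | 1 | dave | C | 1
gold | eve | 1 | dave | D | 1
After GROUP BY (1 rows):
books.qty | n
1 | 3

== RESULT ==
books.qty | n
1 | 3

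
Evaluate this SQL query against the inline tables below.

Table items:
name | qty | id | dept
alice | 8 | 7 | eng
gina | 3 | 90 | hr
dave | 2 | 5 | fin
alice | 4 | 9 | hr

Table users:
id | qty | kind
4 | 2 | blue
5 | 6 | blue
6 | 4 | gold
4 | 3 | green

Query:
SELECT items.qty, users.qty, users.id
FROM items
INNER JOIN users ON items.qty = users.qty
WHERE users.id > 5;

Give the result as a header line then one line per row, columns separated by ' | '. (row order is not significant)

== RESULT ==
items.qty | users.qty | users.id
4 | 4 | 6

Derivation:
After JOIN users (3 rows):
items.name | items.qty | items.id | items.dept | users.id | users.qty | users.kind
gina | 3 | 90 | hr | 4 | 3 | green
dave | 2 | 5 | fin | 4 | 2 | blue
alice | 4 | 9 | hr | 6 | 4 | gold
After WHERE (1 rows):
items.name | items.qty | items.id | items.dept | users.id | users.qty | users.kind
alice | 4 | 9 | hr | 6 | 4 | gold
After SELECT (1 rows):
items.qty | users.qty | users.id
4 | 4 | 6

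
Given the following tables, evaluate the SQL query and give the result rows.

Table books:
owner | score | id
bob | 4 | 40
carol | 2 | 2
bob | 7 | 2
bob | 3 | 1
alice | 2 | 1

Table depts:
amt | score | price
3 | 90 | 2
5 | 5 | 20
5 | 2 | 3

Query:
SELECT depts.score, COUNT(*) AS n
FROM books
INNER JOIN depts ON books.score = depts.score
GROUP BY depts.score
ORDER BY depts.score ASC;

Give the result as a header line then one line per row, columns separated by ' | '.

After JOIN depts (2 rows):
books.owner | books.score | books.id | depts.amt | depts.score | depts.price
carol | 2 | 2 | 5 | 2 | 3
alice | 2 | 1 | 5 | 2 | 3
After GROUP BY (1 rows):
depts.score | n
2 | 2
After ORDER BY (1 rows):
depts.score | n
2 | 2

== RESULT ==
depts.score | n
2 | 2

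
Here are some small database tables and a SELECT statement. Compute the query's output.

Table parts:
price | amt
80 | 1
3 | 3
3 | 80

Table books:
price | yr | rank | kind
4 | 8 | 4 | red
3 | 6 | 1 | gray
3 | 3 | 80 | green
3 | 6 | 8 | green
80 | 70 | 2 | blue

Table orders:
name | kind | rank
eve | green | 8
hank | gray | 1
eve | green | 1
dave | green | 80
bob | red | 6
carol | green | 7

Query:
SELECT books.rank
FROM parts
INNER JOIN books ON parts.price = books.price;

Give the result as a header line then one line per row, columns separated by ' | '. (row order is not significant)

== RESULT ==
books.rank
2
1
80
8
1
80
8

Derivation:
After JOIN books (7 rows):
parts.price | parts.amt | books.price | books.yr | books.rank | books.kind
80 | 1 | 80 | 70 | 2 | blue
3 | 3 | 3 | 6 | 1 | gray
3 | 3 | 3 | 3 | 80 | green
3 | 3 | 3 | 6 | 8 | green
3 | 80 | 3 | 6 | 1 | gray
3 | 80 | 3 | 3 | 80 | green
3 | 80 | 3 | 6 | 8 | green
After SELECT (7 rows):
books.rank
2
1
80
8
1
80
8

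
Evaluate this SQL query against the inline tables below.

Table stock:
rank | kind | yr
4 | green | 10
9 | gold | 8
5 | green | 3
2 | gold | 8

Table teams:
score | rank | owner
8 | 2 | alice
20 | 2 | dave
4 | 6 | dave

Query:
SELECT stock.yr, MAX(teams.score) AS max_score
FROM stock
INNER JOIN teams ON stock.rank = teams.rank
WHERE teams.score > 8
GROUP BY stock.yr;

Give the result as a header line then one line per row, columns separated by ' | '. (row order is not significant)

== RESULT ==
stock.yr | max_score
8 | 20

Derivation:
After JOIN teams (2 rows):
stock.rank | stock.kind | stock.yr | teams.score | teams.rank | teams.owner
2 | gold | 8 | 8 | 2 | alice
2 | gold | 8 | 20 | 2 | dave
After WHERE (1 rows):
stock.rank | stock.kind | stock.yr | teams.score | teams.rank | teams.owner
2 | gold | 8 | 20 | 2 | dave
After GROUP BY (1 rows):
stock.yr | max_score
8 | 20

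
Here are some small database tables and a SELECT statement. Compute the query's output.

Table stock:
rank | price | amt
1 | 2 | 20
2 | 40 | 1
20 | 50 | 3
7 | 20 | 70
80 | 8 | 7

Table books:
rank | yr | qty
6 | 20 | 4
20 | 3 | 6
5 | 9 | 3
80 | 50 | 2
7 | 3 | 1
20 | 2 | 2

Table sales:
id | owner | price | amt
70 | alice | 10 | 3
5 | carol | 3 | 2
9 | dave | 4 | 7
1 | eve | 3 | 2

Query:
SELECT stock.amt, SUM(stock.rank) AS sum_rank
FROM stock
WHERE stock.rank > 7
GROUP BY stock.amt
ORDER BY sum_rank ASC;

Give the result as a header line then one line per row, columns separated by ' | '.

After WHERE (2 rows):
stock.rank | stock.price | stock.amt
20 | 50 | 3
80 | 8 | 7
After GROUP BY (2 rows):
stock.amt | sum_rank
3 | 20
7 | 80
After ORDER BY (2 rows):
stock.amt | sum_rank
3 | 20
7 | 80

== RESULT ==
stock.amt | sum_rank
3 | 20
7 | 80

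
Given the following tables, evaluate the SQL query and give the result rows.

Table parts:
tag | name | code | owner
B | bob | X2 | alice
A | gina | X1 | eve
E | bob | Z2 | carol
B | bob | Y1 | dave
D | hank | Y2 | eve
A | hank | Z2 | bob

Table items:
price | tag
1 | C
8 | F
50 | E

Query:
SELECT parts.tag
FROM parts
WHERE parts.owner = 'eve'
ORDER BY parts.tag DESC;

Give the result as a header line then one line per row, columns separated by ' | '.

After WHERE (2 rows):
parts.tag | parts.name | parts.code | parts.owner
A | gina | X1 | eve
D | hank | Y2 | eve
After SELECT (2 rows):
parts.tag
A
D
After ORDER BY (2 rows):
parts.tag
D
A

== RESULT ==
parts.tag
D
A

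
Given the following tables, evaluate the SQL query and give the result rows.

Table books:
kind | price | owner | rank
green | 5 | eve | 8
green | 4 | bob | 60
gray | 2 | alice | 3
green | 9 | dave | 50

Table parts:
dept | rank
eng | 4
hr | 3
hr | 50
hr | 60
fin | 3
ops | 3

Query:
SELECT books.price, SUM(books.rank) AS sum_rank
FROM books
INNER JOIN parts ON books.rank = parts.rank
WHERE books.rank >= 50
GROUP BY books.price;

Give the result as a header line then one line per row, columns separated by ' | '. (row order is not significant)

After JOIN parts (5 rows):
books.kind | books.price | books.owner | books.rank | parts.dept | parts.rank
green | 4 | bob | 60 | hr | 60
gray | 2 | alice | 3 | hr | 3
gray | 2 | alice | 3 | fin | 3
gray | 2 | alice | 3 | ops | 3
green | 9 | dave | 50 | hr | 50
After WHERE (2 rows):
books.kind | books.price | books.owner | books.rank | parts.dept | parts.rank
green | 4 | bob | 60 | hr | 60
green | 9 | dave | 50 | hr | 50
After GROUP BY (2 rows):
books.price | sum_rank
4 | 60
9 | 50

== RESULT ==
books.price | sum_rank
4 | 60
9 | 50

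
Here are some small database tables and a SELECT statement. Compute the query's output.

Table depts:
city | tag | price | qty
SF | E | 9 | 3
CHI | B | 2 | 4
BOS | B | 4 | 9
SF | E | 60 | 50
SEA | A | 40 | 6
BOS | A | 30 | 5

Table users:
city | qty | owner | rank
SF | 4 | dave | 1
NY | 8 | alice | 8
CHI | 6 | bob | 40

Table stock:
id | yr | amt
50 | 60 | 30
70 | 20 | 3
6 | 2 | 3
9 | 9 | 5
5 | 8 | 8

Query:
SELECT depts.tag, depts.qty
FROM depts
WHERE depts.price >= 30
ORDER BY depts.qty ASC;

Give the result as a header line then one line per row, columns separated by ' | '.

== RESULT ==
depts.tag | depts.qty
A | 5
A | 6
E | 50

Derivation:
After WHERE (3 rows):
depts.city | depts.tag | depts.price | depts.qty
SF | E | 60 | 50
SEA | A | 40 | 6
BOS | A | 30 | 5
After SELECT (3 rows):
depts.tag | depts.qty
E | 50
A | 6
A | 5
After ORDER BY (3 rows):
depts.tag | depts.qty
A | 5
A | 6
E | 50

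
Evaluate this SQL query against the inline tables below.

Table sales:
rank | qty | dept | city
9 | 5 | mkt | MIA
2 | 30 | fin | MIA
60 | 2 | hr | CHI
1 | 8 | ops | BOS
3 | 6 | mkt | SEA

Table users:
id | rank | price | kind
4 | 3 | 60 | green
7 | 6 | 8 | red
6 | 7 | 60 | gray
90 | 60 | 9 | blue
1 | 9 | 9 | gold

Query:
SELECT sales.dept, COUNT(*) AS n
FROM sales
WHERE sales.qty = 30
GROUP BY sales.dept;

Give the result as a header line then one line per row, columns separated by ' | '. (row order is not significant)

After WHERE (1 rows):
sales.rank | sales.qty | sales.dept | sales.city
2 | 30 | fin | MIA
After GROUP BY (1 rows):
sales.dept | n
fin | 1

== RESULT ==
sales.dept | n
fin | 1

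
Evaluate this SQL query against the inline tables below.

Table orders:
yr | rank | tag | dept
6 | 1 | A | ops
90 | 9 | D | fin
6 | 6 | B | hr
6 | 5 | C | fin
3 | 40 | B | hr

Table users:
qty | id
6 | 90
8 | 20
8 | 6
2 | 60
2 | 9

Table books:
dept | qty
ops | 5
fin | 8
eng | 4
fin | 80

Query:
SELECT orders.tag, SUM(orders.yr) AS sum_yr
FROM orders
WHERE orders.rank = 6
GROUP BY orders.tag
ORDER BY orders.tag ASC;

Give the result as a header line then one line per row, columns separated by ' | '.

== RESULT ==
orders.tag | sum_yr
B | 6

Derivation:
After WHERE (1 rows):
orders.yr | orders.rank | orders.tag | orders.dept
6 | 6 | B | hr
After GROUP BY (1 rows):
orders.tag | sum_yr
B | 6
After ORDER BY (1 rows):
orders.tag | sum_yr
B | 6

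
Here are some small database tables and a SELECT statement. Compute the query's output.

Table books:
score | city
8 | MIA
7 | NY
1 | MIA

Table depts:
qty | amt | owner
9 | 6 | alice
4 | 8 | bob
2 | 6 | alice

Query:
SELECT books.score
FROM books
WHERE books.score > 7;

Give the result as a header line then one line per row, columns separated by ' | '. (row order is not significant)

== RESULT ==
books.score
8

Derivation:
After WHERE (1 rows):
books.score | books.city
8 | MIA
After SELECT (1 rows):
books.score
8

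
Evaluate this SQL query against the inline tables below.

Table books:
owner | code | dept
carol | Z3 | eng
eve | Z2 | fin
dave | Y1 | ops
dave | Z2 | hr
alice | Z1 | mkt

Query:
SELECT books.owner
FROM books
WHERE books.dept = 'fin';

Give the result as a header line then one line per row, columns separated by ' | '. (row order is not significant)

== RESULT ==
books.owner
eve

Derivation:
After WHERE (1 rows):
books.owner | books.code | books.dept
eve | Z2 | fin
After SELECT (1 rows):
books.owner
eve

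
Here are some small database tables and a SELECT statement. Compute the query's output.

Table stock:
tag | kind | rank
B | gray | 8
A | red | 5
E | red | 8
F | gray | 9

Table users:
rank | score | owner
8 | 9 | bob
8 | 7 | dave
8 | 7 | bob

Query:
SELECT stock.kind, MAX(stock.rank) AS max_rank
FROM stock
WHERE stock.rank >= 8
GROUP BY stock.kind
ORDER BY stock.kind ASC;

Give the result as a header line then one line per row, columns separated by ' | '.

== RESULT ==
stock.kind | max_rank
gray | 9
red | 8

Derivation:
After WHERE (3 rows):
stock.tag | stock.kind | stock.rank
B | gray | 8
E | red | 8
F | gray | 9
After GROUP BY (2 rows):
stock.kind | max_rank
gray | 9
red | 8
After ORDER BY (2 rows):
stock.kind | max_rank
gray | 9
red | 8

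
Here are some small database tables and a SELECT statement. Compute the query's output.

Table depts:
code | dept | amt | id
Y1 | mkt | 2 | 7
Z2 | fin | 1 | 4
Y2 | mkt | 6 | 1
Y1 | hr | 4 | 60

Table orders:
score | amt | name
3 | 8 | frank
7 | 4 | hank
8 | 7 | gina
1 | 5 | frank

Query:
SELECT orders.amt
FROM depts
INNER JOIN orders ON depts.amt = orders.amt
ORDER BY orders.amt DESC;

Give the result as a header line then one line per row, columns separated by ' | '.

After JOIN orders (1 rows):
depts.code | depts.dept | depts.amt | depts.id | orders.score | orders.amt | orders.name
Y1 | hr | 4 | 60 | 7 | 4 | hank
After SELECT (1 rows):
orders.amt
4
After ORDER BY (1 rows):
orders.amt
4

== RESULT ==
orders.amt
4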